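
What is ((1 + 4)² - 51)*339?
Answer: -8814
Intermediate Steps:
((1 + 4)² - 51)*339 = (5² - 51)*339 = (25 - 51)*339 = -26*339 = -8814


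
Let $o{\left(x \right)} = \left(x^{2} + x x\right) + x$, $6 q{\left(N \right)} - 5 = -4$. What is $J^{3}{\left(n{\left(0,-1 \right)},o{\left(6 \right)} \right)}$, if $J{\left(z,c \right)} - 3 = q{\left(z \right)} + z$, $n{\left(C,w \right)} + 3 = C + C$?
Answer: $\frac{1}{216} \approx 0.0046296$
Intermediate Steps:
$n{\left(C,w \right)} = -3 + 2 C$ ($n{\left(C,w \right)} = -3 + \left(C + C\right) = -3 + 2 C$)
$q{\left(N \right)} = \frac{1}{6}$ ($q{\left(N \right)} = \frac{5}{6} + \frac{1}{6} \left(-4\right) = \frac{5}{6} - \frac{2}{3} = \frac{1}{6}$)
$o{\left(x \right)} = x + 2 x^{2}$ ($o{\left(x \right)} = \left(x^{2} + x^{2}\right) + x = 2 x^{2} + x = x + 2 x^{2}$)
$J{\left(z,c \right)} = \frac{19}{6} + z$ ($J{\left(z,c \right)} = 3 + \left(\frac{1}{6} + z\right) = \frac{19}{6} + z$)
$J^{3}{\left(n{\left(0,-1 \right)},o{\left(6 \right)} \right)} = \left(\frac{19}{6} + \left(-3 + 2 \cdot 0\right)\right)^{3} = \left(\frac{19}{6} + \left(-3 + 0\right)\right)^{3} = \left(\frac{19}{6} - 3\right)^{3} = \left(\frac{1}{6}\right)^{3} = \frac{1}{216}$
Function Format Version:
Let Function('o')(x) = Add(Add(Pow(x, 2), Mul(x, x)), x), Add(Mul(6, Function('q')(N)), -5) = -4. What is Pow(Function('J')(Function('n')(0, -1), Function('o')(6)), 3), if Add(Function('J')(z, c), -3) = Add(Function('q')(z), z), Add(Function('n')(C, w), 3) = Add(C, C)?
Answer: Rational(1, 216) ≈ 0.0046296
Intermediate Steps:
Function('n')(C, w) = Add(-3, Mul(2, C)) (Function('n')(C, w) = Add(-3, Add(C, C)) = Add(-3, Mul(2, C)))
Function('q')(N) = Rational(1, 6) (Function('q')(N) = Add(Rational(5, 6), Mul(Rational(1, 6), -4)) = Add(Rational(5, 6), Rational(-2, 3)) = Rational(1, 6))
Function('o')(x) = Add(x, Mul(2, Pow(x, 2))) (Function('o')(x) = Add(Add(Pow(x, 2), Pow(x, 2)), x) = Add(Mul(2, Pow(x, 2)), x) = Add(x, Mul(2, Pow(x, 2))))
Function('J')(z, c) = Add(Rational(19, 6), z) (Function('J')(z, c) = Add(3, Add(Rational(1, 6), z)) = Add(Rational(19, 6), z))
Pow(Function('J')(Function('n')(0, -1), Function('o')(6)), 3) = Pow(Add(Rational(19, 6), Add(-3, Mul(2, 0))), 3) = Pow(Add(Rational(19, 6), Add(-3, 0)), 3) = Pow(Add(Rational(19, 6), -3), 3) = Pow(Rational(1, 6), 3) = Rational(1, 216)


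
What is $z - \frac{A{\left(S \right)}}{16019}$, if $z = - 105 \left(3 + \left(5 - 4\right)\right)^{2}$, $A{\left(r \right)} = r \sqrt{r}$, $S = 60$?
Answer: $-1680 - \frac{120 \sqrt{15}}{16019} \approx -1680.0$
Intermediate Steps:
$A{\left(r \right)} = r^{\frac{3}{2}}$
$z = -1680$ ($z = - 105 \left(3 + \left(5 - 4\right)\right)^{2} = - 105 \left(3 + 1\right)^{2} = - 105 \cdot 4^{2} = \left(-105\right) 16 = -1680$)
$z - \frac{A{\left(S \right)}}{16019} = -1680 - \frac{60^{\frac{3}{2}}}{16019} = -1680 - 120 \sqrt{15} \cdot \frac{1}{16019} = -1680 - \frac{120 \sqrt{15}}{16019}$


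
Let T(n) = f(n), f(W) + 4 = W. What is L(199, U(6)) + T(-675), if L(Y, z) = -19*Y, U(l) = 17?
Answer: -4460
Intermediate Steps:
f(W) = -4 + W
T(n) = -4 + n
L(199, U(6)) + T(-675) = -19*199 + (-4 - 675) = -3781 - 679 = -4460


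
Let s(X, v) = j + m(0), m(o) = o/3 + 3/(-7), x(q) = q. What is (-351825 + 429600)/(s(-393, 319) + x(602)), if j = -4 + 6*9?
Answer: 544425/4561 ≈ 119.37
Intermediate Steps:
m(o) = -3/7 + o/3 (m(o) = o*(1/3) + 3*(-1/7) = o/3 - 3/7 = -3/7 + o/3)
j = 50 (j = -4 + 54 = 50)
s(X, v) = 347/7 (s(X, v) = 50 + (-3/7 + (1/3)*0) = 50 + (-3/7 + 0) = 50 - 3/7 = 347/7)
(-351825 + 429600)/(s(-393, 319) + x(602)) = (-351825 + 429600)/(347/7 + 602) = 77775/(4561/7) = 77775*(7/4561) = 544425/4561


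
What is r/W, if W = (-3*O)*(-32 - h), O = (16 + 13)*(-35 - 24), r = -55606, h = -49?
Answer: -55606/87261 ≈ -0.63724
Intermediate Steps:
O = -1711 (O = 29*(-59) = -1711)
W = 87261 (W = (-3*(-1711))*(-32 - 1*(-49)) = 5133*(-32 + 49) = 5133*17 = 87261)
r/W = -55606/87261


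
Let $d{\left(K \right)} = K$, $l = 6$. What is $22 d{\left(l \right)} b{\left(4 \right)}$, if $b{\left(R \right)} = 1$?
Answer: $132$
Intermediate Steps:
$22 d{\left(l \right)} b{\left(4 \right)} = 22 \cdot 6 \cdot 1 = 132 \cdot 1 = 132$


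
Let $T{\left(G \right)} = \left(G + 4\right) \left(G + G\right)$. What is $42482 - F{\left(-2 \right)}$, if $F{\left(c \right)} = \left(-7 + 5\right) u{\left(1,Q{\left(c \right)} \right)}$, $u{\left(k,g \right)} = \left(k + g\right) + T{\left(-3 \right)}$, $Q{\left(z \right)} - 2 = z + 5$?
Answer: $42482$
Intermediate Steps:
$Q{\left(z \right)} = 7 + z$ ($Q{\left(z \right)} = 2 + \left(z + 5\right) = 2 + \left(5 + z\right) = 7 + z$)
$T{\left(G \right)} = 2 G \left(4 + G\right)$ ($T{\left(G \right)} = \left(4 + G\right) 2 G = 2 G \left(4 + G\right)$)
$u{\left(k,g \right)} = -6 + g + k$ ($u{\left(k,g \right)} = \left(k + g\right) + 2 \left(-3\right) \left(4 - 3\right) = \left(g + k\right) + 2 \left(-3\right) 1 = \left(g + k\right) - 6 = -6 + g + k$)
$F{\left(c \right)} = -4 - 2 c$ ($F{\left(c \right)} = \left(-7 + 5\right) \left(-6 + \left(7 + c\right) + 1\right) = - 2 \left(2 + c\right) = -4 - 2 c$)
$42482 - F{\left(-2 \right)} = 42482 - \left(-4 - -4\right) = 42482 - \left(-4 + 4\right) = 42482 - 0 = 42482 + 0 = 42482$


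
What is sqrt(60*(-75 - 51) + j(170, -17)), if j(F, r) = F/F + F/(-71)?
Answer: 3*I*sqrt(4235221)/71 ≈ 86.956*I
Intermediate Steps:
j(F, r) = 1 - F/71 (j(F, r) = 1 + F*(-1/71) = 1 - F/71)
sqrt(60*(-75 - 51) + j(170, -17)) = sqrt(60*(-75 - 51) + (1 - 1/71*170)) = sqrt(60*(-126) + (1 - 170/71)) = sqrt(-7560 - 99/71) = sqrt(-536859/71) = 3*I*sqrt(4235221)/71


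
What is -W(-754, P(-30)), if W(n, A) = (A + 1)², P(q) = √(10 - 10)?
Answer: -1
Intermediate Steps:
P(q) = 0 (P(q) = √0 = 0)
W(n, A) = (1 + A)²
-W(-754, P(-30)) = -(1 + 0)² = -1*1² = -1*1 = -1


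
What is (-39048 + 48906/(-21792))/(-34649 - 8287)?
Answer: 47276829/51981184 ≈ 0.90950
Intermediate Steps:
(-39048 + 48906/(-21792))/(-34649 - 8287) = (-39048 + 48906*(-1/21792))/(-42936) = (-39048 - 8151/3632)*(-1/42936) = -141830487/3632*(-1/42936) = 47276829/51981184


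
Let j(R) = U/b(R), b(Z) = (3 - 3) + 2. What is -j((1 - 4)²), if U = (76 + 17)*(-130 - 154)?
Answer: 13206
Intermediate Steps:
b(Z) = 2 (b(Z) = 0 + 2 = 2)
U = -26412 (U = 93*(-284) = -26412)
j(R) = -13206 (j(R) = -26412/2 = -26412*½ = -13206)
-j((1 - 4)²) = -1*(-13206) = 13206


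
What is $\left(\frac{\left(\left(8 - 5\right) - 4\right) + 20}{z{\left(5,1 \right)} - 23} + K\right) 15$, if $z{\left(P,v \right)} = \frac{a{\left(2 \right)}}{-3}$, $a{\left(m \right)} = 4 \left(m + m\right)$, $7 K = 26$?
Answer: $\frac{5433}{119} \approx 45.655$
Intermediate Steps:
$K = \frac{26}{7}$ ($K = \frac{1}{7} \cdot 26 = \frac{26}{7} \approx 3.7143$)
$a{\left(m \right)} = 8 m$ ($a{\left(m \right)} = 4 \cdot 2 m = 8 m$)
$z{\left(P,v \right)} = - \frac{16}{3}$ ($z{\left(P,v \right)} = \frac{8 \cdot 2}{-3} = 16 \left(- \frac{1}{3}\right) = - \frac{16}{3}$)
$\left(\frac{\left(\left(8 - 5\right) - 4\right) + 20}{z{\left(5,1 \right)} - 23} + K\right) 15 = \left(\frac{\left(\left(8 - 5\right) - 4\right) + 20}{- \frac{16}{3} - 23} + \frac{26}{7}\right) 15 = \left(\frac{\left(3 - 4\right) + 20}{- \frac{85}{3}} + \frac{26}{7}\right) 15 = \left(\left(-1 + 20\right) \left(- \frac{3}{85}\right) + \frac{26}{7}\right) 15 = \left(19 \left(- \frac{3}{85}\right) + \frac{26}{7}\right) 15 = \left(- \frac{57}{85} + \frac{26}{7}\right) 15 = \frac{1811}{595} \cdot 15 = \frac{5433}{119}$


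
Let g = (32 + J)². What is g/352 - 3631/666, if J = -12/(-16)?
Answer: -4510283/1875456 ≈ -2.4049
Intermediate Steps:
J = ¾ (J = -12*(-1/16) = ¾ ≈ 0.75000)
g = 17161/16 (g = (32 + ¾)² = (131/4)² = 17161/16 ≈ 1072.6)
g/352 - 3631/666 = (17161/16)/352 - 3631/666 = (17161/16)*(1/352) - 3631*1/666 = 17161/5632 - 3631/666 = -4510283/1875456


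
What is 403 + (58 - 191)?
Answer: 270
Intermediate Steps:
403 + (58 - 191) = 403 - 133 = 270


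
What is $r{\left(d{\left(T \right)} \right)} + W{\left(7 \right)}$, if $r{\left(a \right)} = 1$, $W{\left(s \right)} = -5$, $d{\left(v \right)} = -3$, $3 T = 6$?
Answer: $-4$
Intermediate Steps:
$T = 2$ ($T = \frac{1}{3} \cdot 6 = 2$)
$r{\left(d{\left(T \right)} \right)} + W{\left(7 \right)} = 1 - 5 = -4$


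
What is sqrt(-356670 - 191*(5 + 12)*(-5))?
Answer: I*sqrt(340435) ≈ 583.47*I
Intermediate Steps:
sqrt(-356670 - 191*(5 + 12)*(-5)) = sqrt(-356670 - 3247*(-5)) = sqrt(-356670 - 191*(-85)) = sqrt(-356670 + 16235) = sqrt(-340435) = I*sqrt(340435)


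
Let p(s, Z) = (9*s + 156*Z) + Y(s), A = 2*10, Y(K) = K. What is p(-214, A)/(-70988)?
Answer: -245/17747 ≈ -0.013805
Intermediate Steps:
A = 20
p(s, Z) = 10*s + 156*Z (p(s, Z) = (9*s + 156*Z) + s = 10*s + 156*Z)
p(-214, A)/(-70988) = (10*(-214) + 156*20)/(-70988) = (-2140 + 3120)*(-1/70988) = 980*(-1/70988) = -245/17747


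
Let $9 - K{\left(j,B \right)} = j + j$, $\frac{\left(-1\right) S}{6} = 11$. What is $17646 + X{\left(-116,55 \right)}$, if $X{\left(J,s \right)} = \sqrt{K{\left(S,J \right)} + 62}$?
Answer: $17646 + \sqrt{203} \approx 17660.0$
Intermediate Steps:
$S = -66$ ($S = \left(-6\right) 11 = -66$)
$K{\left(j,B \right)} = 9 - 2 j$ ($K{\left(j,B \right)} = 9 - \left(j + j\right) = 9 - 2 j$)
$X{\left(J,s \right)} = \sqrt{203}$ ($X{\left(J,s \right)} = \sqrt{\left(9 - -132\right) + 62} = \sqrt{\left(9 + 132\right) + 62} = \sqrt{141 + 62} = \sqrt{203}$)
$17646 + X{\left(-116,55 \right)} = 17646 + \sqrt{203}$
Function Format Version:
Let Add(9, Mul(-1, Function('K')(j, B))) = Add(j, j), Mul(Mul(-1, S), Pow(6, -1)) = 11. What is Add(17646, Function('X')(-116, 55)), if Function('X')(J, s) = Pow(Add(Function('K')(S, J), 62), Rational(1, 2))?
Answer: Add(17646, Pow(203, Rational(1, 2))) ≈ 17660.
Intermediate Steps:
S = -66 (S = Mul(-6, 11) = -66)
Function('K')(j, B) = Add(9, Mul(-2, j)) (Function('K')(j, B) = Add(9, Mul(-1, Add(j, j))) = Add(9, Mul(-1, Mul(2, j))) = Add(9, Mul(-2, j)))
Function('X')(J, s) = Pow(203, Rational(1, 2)) (Function('X')(J, s) = Pow(Add(Add(9, Mul(-2, -66)), 62), Rational(1, 2)) = Pow(Add(Add(9, 132), 62), Rational(1, 2)) = Pow(Add(141, 62), Rational(1, 2)) = Pow(203, Rational(1, 2)))
Add(17646, Function('X')(-116, 55)) = Add(17646, Pow(203, Rational(1, 2)))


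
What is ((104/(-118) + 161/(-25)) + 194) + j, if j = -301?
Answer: -168624/1475 ≈ -114.32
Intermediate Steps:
((104/(-118) + 161/(-25)) + 194) + j = ((104/(-118) + 161/(-25)) + 194) - 301 = ((104*(-1/118) + 161*(-1/25)) + 194) - 301 = ((-52/59 - 161/25) + 194) - 301 = (-10799/1475 + 194) - 301 = 275351/1475 - 301 = -168624/1475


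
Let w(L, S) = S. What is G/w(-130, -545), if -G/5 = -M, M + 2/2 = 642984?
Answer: -642983/109 ≈ -5898.9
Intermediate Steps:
M = 642983 (M = -1 + 642984 = 642983)
G = 3214915 (G = -(-5)*642983 = -5*(-642983) = 3214915)
G/w(-130, -545) = 3214915/(-545) = 3214915*(-1/545) = -642983/109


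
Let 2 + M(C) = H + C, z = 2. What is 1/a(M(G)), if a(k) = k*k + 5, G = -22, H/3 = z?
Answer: 1/329 ≈ 0.0030395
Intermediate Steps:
H = 6 (H = 3*2 = 6)
M(C) = 4 + C (M(C) = -2 + (6 + C) = 4 + C)
a(k) = 5 + k**2 (a(k) = k**2 + 5 = 5 + k**2)
1/a(M(G)) = 1/(5 + (4 - 22)**2) = 1/(5 + (-18)**2) = 1/(5 + 324) = 1/329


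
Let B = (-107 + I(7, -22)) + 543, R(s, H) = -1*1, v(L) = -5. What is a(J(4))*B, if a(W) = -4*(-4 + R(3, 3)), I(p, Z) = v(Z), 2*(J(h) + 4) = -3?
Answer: 8620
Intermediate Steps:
J(h) = -11/2 (J(h) = -4 + (½)*(-3) = -4 - 3/2 = -11/2)
R(s, H) = -1
I(p, Z) = -5
a(W) = 20 (a(W) = -4*(-4 - 1) = -4*(-5) = 20)
B = 431 (B = (-107 - 5) + 543 = -112 + 543 = 431)
a(J(4))*B = 20*431 = 8620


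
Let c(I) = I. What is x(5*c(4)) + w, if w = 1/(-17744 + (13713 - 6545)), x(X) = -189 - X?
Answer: -2210385/10576 ≈ -209.00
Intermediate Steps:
w = -1/10576 (w = 1/(-17744 + 7168) = 1/(-10576) = -1/10576 ≈ -9.4554e-5)
x(5*c(4)) + w = (-189 - 5*4) - 1/10576 = (-189 - 1*20) - 1/10576 = (-189 - 20) - 1/10576 = -209 - 1/10576 = -2210385/10576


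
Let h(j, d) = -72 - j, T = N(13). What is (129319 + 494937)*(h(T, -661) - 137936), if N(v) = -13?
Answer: -86144206720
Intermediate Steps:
T = -13
(129319 + 494937)*(h(T, -661) - 137936) = (129319 + 494937)*((-72 - 1*(-13)) - 137936) = 624256*((-72 + 13) - 137936) = 624256*(-59 - 137936) = 624256*(-137995) = -86144206720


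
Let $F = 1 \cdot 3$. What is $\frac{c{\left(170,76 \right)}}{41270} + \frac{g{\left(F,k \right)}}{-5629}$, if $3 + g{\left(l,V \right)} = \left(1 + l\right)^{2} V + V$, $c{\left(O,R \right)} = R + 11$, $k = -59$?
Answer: $\frac{42007343}{232308830} \approx 0.18083$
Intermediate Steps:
$c{\left(O,R \right)} = 11 + R$
$F = 3$
$g{\left(l,V \right)} = -3 + V + V \left(1 + l\right)^{2}$ ($g{\left(l,V \right)} = -3 + \left(\left(1 + l\right)^{2} V + V\right) = -3 + \left(V \left(1 + l\right)^{2} + V\right) = -3 + \left(V + V \left(1 + l\right)^{2}\right) = -3 + V + V \left(1 + l\right)^{2}$)
$\frac{c{\left(170,76 \right)}}{41270} + \frac{g{\left(F,k \right)}}{-5629} = \frac{11 + 76}{41270} + \frac{-3 - 59 - 59 \left(1 + 3\right)^{2}}{-5629} = 87 \cdot \frac{1}{41270} + \left(-3 - 59 - 59 \cdot 4^{2}\right) \left(- \frac{1}{5629}\right) = \frac{87}{41270} + \left(-3 - 59 - 944\right) \left(- \frac{1}{5629}\right) = \frac{87}{41270} - - \frac{1006}{5629} = \frac{87}{41270} + \frac{1006}{5629} = \frac{42007343}{232308830}$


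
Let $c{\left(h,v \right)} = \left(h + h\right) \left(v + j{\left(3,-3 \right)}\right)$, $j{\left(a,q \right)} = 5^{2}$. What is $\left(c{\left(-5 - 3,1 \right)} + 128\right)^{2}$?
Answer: $82944$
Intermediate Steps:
$j{\left(a,q \right)} = 25$
$c{\left(h,v \right)} = 2 h \left(25 + v\right)$ ($c{\left(h,v \right)} = \left(h + h\right) \left(v + 25\right) = 2 h \left(25 + v\right)$)
$\left(c{\left(-5 - 3,1 \right)} + 128\right)^{2} = \left(2 \left(-5 - 3\right) \left(25 + 1\right) + 128\right)^{2} = \left(2 \left(-5 - 3\right) 26 + 128\right)^{2} = \left(2 \left(-8\right) 26 + 128\right)^{2} = \left(-416 + 128\right)^{2} = \left(-288\right)^{2} = 82944$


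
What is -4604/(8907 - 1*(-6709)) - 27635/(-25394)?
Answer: 39329273/49569088 ≈ 0.79342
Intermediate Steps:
-4604/(8907 - 1*(-6709)) - 27635/(-25394) = -4604/(8907 + 6709) - 27635*(-1/25394) = -4604/15616 + 27635/25394 = -4604*1/15616 + 27635/25394 = -1151/3904 + 27635/25394 = 39329273/49569088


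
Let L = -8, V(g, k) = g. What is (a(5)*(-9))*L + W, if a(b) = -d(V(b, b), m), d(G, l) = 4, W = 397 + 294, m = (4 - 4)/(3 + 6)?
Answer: 403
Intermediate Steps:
m = 0 (m = 0/9 = 0*(⅑) = 0)
W = 691
a(b) = -4 (a(b) = -1*4 = -4)
(a(5)*(-9))*L + W = -4*(-9)*(-8) + 691 = 36*(-8) + 691 = -288 + 691 = 403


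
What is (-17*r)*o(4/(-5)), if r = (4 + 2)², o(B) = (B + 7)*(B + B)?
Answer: 151776/25 ≈ 6071.0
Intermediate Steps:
o(B) = 2*B*(7 + B) (o(B) = (7 + B)*(2*B) = 2*B*(7 + B))
r = 36 (r = 6² = 36)
(-17*r)*o(4/(-5)) = (-17*36)*(2*(4/(-5))*(7 + 4/(-5))) = -1224*4*(-⅕)*(7 + 4*(-⅕)) = -1224*(-4)*(7 - ⅘)/5 = -1224*(-4)*31/(5*5) = -612*(-248/25) = 151776/25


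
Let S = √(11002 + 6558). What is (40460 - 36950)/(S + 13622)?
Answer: 3984435/15461777 - 585*√4390/15461777 ≈ 0.25519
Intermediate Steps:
S = 2*√4390 (S = √17560 = 2*√4390 ≈ 132.51)
(40460 - 36950)/(S + 13622) = (40460 - 36950)/(2*√4390 + 13622) = 3510/(13622 + 2*√4390)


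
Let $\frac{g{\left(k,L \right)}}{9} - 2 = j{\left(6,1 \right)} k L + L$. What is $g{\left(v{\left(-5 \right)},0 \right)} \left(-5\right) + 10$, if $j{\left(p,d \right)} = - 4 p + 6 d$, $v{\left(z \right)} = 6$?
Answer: $-80$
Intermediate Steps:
$g{\left(k,L \right)} = 18 + 9 L - 162 L k$ ($g{\left(k,L \right)} = 18 + 9 \left(\left(\left(-4\right) 6 + 6 \cdot 1\right) k L + L\right) = 18 + 9 \left(\left(-24 + 6\right) k L + L\right) = 18 + 9 \left(- 18 k L + L\right) = 18 + 9 \left(- 18 L k + L\right) = 18 + 9 \left(L - 18 L k\right) = 18 - \left(- 9 L + 162 L k\right) = 18 + 9 L - 162 L k$)
$g{\left(v{\left(-5 \right)},0 \right)} \left(-5\right) + 10 = \left(18 + 9 \cdot 0 - 0 \cdot 6\right) \left(-5\right) + 10 = \left(18 + 0 + 0\right) \left(-5\right) + 10 = 18 \left(-5\right) + 10 = -90 + 10 = -80$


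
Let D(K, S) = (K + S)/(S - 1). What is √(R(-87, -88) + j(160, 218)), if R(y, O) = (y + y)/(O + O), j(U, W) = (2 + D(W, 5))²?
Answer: √6458595/44 ≈ 57.759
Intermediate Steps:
D(K, S) = (K + S)/(-1 + S)
j(U, W) = (13/4 + W/4)² (j(U, W) = (2 + (W + 5)/(-1 + 5))² = (2 + (5 + W)/4)² = (2 + (5/4 + W/4))² = (13/4 + W/4)²)
R(y, O) = y/O (R(y, O) = (2*y)/((2*O)) = (2*y)*(1/(2*O)) = y/O)
√(R(-87, -88) + j(160, 218)) = √(-87/(-88) + (13 + 218)²/16) = √(-87*(-1/88) + (1/16)*231²) = √(87/88 + (1/16)*53361) = √(87/88 + 53361/16) = √(587145/176) = √6458595/44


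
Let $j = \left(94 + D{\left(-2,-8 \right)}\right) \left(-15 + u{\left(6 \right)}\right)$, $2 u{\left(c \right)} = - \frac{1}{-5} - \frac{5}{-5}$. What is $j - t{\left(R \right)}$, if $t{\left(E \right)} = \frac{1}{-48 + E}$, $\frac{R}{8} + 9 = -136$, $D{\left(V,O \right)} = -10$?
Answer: $- \frac{7305979}{6040} \approx -1209.6$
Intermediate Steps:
$u{\left(c \right)} = \frac{3}{5}$ ($u{\left(c \right)} = \frac{- \frac{1}{-5} - \frac{5}{-5}}{2} = \frac{\left(-1\right) \left(- \frac{1}{5}\right) - -1}{2} = \frac{\frac{1}{5} + 1}{2} = \frac{1}{2} \cdot \frac{6}{5} = \frac{3}{5}$)
$R = -1160$ ($R = -72 + 8 \left(-136\right) = -72 - 1088 = -1160$)
$j = - \frac{6048}{5}$ ($j = \left(94 - 10\right) \left(-15 + \frac{3}{5}\right) = 84 \left(- \frac{72}{5}\right) = - \frac{6048}{5} \approx -1209.6$)
$j - t{\left(R \right)} = - \frac{6048}{5} - \frac{1}{-48 - 1160} = - \frac{6048}{5} - \frac{1}{-1208} = - \frac{6048}{5} - - \frac{1}{1208} = - \frac{6048}{5} + \frac{1}{1208} = - \frac{7305979}{6040}$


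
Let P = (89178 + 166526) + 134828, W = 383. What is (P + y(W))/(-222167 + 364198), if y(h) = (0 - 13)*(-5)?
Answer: 390597/142031 ≈ 2.7501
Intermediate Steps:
y(h) = 65 (y(h) = -13*(-5) = 65)
P = 390532 (P = 255704 + 134828 = 390532)
(P + y(W))/(-222167 + 364198) = (390532 + 65)/(-222167 + 364198) = 390597/142031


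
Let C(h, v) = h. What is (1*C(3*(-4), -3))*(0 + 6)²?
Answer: -432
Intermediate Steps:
(1*C(3*(-4), -3))*(0 + 6)² = (1*(3*(-4)))*(0 + 6)² = (1*(-12))*6² = -12*36 = -432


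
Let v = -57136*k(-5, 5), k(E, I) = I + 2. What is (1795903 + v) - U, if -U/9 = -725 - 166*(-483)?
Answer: 2111028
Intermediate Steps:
k(E, I) = 2 + I
v = -399952 (v = -57136*(2 + 5) = -57136*7 = -399952)
U = -715077 (U = -9*(-725 - 166*(-483)) = -9*(-725 + 80178) = -9*79453 = -715077)
(1795903 + v) - U = (1795903 - 399952) - 1*(-715077) = 1395951 + 715077 = 2111028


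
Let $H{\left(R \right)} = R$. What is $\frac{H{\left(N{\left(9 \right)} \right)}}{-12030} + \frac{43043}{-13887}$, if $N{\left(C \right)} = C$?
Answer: $- \frac{172644091}{55686870} \approx -3.1003$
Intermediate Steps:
$\frac{H{\left(N{\left(9 \right)} \right)}}{-12030} + \frac{43043}{-13887} = \frac{9}{-12030} + \frac{43043}{-13887} = 9 \left(- \frac{1}{12030}\right) + 43043 \left(- \frac{1}{13887}\right) = - \frac{3}{4010} - \frac{43043}{13887} = - \frac{172644091}{55686870}$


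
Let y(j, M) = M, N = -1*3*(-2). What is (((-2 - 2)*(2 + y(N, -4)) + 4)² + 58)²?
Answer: 40804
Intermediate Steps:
N = 6 (N = -3*(-2) = 6)
(((-2 - 2)*(2 + y(N, -4)) + 4)² + 58)² = (((-2 - 2)*(2 - 4) + 4)² + 58)² = ((-4*(-2) + 4)² + 58)² = ((8 + 4)² + 58)² = (12² + 58)² = (144 + 58)² = 202² = 40804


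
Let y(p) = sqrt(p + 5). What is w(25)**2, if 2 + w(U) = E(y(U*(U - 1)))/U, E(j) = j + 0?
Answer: 621/125 - 44*sqrt(5)/25 ≈ 1.0325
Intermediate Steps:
y(p) = sqrt(5 + p)
E(j) = j
w(U) = -2 + sqrt(5 + U*(-1 + U))/U (w(U) = -2 + sqrt(5 + U*(U - 1))/U = -2 + sqrt(5 + U*(-1 + U))/U)
w(25)**2 = (-2 + sqrt(5 + 25**2 - 1*25)/25)**2 = (-2 + sqrt(5 + 625 - 25)/25)**2 = (-2 + sqrt(605)/25)**2 = (-2 + (11*sqrt(5))/25)**2 = (-2 + 11*sqrt(5)/25)**2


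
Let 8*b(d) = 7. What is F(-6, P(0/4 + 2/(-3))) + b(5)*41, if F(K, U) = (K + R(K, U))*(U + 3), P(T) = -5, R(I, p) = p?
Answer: 463/8 ≈ 57.875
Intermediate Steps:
b(d) = 7/8 (b(d) = (⅛)*7 = 7/8)
F(K, U) = (3 + U)*(K + U) (F(K, U) = (K + U)*(U + 3) = (K + U)*(3 + U) = (3 + U)*(K + U))
F(-6, P(0/4 + 2/(-3))) + b(5)*41 = ((-5)² + 3*(-6) + 3*(-5) - 6*(-5)) + (7/8)*41 = (25 - 18 - 15 + 30) + 287/8 = 22 + 287/8 = 463/8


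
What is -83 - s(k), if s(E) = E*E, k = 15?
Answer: -308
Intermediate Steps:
s(E) = E²
-83 - s(k) = -83 - 1*15² = -83 - 1*225 = -83 - 225 = -308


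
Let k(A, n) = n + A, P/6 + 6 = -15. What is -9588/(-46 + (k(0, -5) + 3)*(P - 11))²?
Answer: -799/4332 ≈ -0.18444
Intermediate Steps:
P = -126 (P = -36 + 6*(-15) = -36 - 90 = -126)
k(A, n) = A + n
-9588/(-46 + (k(0, -5) + 3)*(P - 11))² = -9588/(-46 + ((0 - 5) + 3)*(-126 - 11))² = -9588/(-46 + (-5 + 3)*(-137))² = -9588/(-46 - 2*(-137))² = -9588/(-46 + 274)² = -9588/(228²) = -9588/51984 = -9588*1/51984 = -799/4332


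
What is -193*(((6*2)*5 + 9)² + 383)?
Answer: -992792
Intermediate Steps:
-193*(((6*2)*5 + 9)² + 383) = -193*((12*5 + 9)² + 383) = -193*((60 + 9)² + 383) = -193*(69² + 383) = -193*(4761 + 383) = -193*5144 = -992792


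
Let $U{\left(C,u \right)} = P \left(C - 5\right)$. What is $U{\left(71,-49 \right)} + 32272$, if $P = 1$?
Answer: $32338$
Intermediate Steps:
$U{\left(C,u \right)} = -5 + C$ ($U{\left(C,u \right)} = 1 \left(C - 5\right) = 1 \left(-5 + C\right) = -5 + C$)
$U{\left(71,-49 \right)} + 32272 = \left(-5 + 71\right) + 32272 = 66 + 32272 = 32338$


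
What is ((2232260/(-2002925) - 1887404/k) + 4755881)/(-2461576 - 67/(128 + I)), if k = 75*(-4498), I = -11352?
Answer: -721363965286964026136/373367320821006171075 ≈ -1.9320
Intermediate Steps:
k = -337350
((2232260/(-2002925) - 1887404/k) + 4755881)/(-2461576 - 67/(128 + I)) = ((2232260/(-2002925) - 1887404/(-337350)) + 4755881)/(-2461576 - 67/(128 - 11352)) = ((2232260*(-1/2002925) - 1887404*(-1/337350)) + 4755881)/(-2461576 - 67/(-11224)) = ((-446452/400585 + 943702/168675) + 4755881)/(-2461576 - 67*(-1/11224)) = (60545514914/13513734975 + 4755881)/(-2461576 + 67/11224) = 64269775952152889/(13513734975*(-27628728957/11224)) = (64269775952152889/13513734975)*(-11224/27628728957) = -721363965286964026136/373367320821006171075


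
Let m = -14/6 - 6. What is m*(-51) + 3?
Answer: 428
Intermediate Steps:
m = -25/3 (m = -14/6 - 6 = -2*7/6 - 6 = -7/3 - 6 = -25/3 ≈ -8.3333)
m*(-51) + 3 = -25/3*(-51) + 3 = 425 + 3 = 428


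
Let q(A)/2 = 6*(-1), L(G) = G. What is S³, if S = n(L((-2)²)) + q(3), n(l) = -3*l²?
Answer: -216000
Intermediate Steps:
q(A) = -12 (q(A) = 2*(6*(-1)) = 2*(-6) = -12)
S = -60 (S = -3*((-2)²)² - 12 = -3*4² - 12 = -3*16 - 12 = -48 - 12 = -60)
S³ = (-60)³ = -216000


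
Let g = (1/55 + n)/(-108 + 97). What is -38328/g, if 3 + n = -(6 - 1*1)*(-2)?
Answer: 11594220/193 ≈ 60074.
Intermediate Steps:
n = 7 (n = -3 - (6 - 1*1)*(-2) = -3 - (6 - 1)*(-2) = -3 - 1*5*(-2) = -3 - 5*(-2) = -3 + 10 = 7)
g = -386/605 (g = (1/55 + 7)/(-108 + 97) = (1/55 + 7)/(-11) = -1/11*386/55 = -386/605 ≈ -0.63802)
-38328/g = -38328/(-386/605) = -38328*(-605/386) = 11594220/193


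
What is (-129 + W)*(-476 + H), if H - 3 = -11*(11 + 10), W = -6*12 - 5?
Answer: 145024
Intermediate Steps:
W = -77 (W = -72 - 5 = -77)
H = -228 (H = 3 - 11*(11 + 10) = 3 - 11*21 = 3 - 231 = -228)
(-129 + W)*(-476 + H) = (-129 - 77)*(-476 - 228) = -206*(-704) = 145024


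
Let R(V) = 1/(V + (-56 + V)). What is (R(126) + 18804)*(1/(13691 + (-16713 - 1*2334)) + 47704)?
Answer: 941676634789455/1049776 ≈ 8.9703e+8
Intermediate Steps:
R(V) = 1/(-56 + 2*V)
(R(126) + 18804)*(1/(13691 + (-16713 - 1*2334)) + 47704) = (1/(2*(-28 + 126)) + 18804)*(1/(13691 + (-16713 - 1*2334)) + 47704) = ((½)/98 + 18804)*(1/(13691 + (-16713 - 2334)) + 47704) = ((½)*(1/98) + 18804)*(1/(13691 - 19047) + 47704) = (1/196 + 18804)*(1/(-5356) + 47704) = 3685585*(-1/5356 + 47704)/196 = (3685585/196)*(255502623/5356) = 941676634789455/1049776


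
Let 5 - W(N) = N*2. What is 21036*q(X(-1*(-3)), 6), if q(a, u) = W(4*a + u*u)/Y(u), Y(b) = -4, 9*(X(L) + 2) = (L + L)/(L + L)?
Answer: 818651/3 ≈ 2.7288e+5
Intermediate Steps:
X(L) = -17/9 (X(L) = -2 + ((L + L)/(L + L))/9 = -2 + ((2*L)/((2*L)))/9 = -2 + ((2*L)*(1/(2*L)))/9 = -2 + (⅑)*1 = -2 + ⅑ = -17/9)
W(N) = 5 - 2*N (W(N) = 5 - N*2 = 5 - 2*N)
q(a, u) = -5/4 + u²/2 + 2*a (q(a, u) = (5 - 2*(4*a + u*u))/(-4) = (5 - 2*(4*a + u²))*(-¼) = (5 - 2*(u² + 4*a))*(-¼) = (5 + (-8*a - 2*u²))*(-¼) = (5 - 8*a - 2*u²)*(-¼) = -5/4 + u²/2 + 2*a)
21036*q(X(-1*(-3)), 6) = 21036*(-5/4 + (½)*6² + 2*(-17/9)) = 21036*(-5/4 + (½)*36 - 34/9) = 21036*(-5/4 + 18 - 34/9) = 21036*(467/36) = 818651/3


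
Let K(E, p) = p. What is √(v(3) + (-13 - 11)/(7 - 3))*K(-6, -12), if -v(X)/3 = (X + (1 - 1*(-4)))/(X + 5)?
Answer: -36*I ≈ -36.0*I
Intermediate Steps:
v(X) = -3 (v(X) = -3*(X + (1 - 1*(-4)))/(X + 5) = -3*(X + (1 + 4))/(5 + X) = -3*(X + 5)/(5 + X) = -3*(5 + X)/(5 + X) = -3*1 = -3)
√(v(3) + (-13 - 11)/(7 - 3))*K(-6, -12) = √(-3 + (-13 - 11)/(7 - 3))*(-12) = √(-3 - 24/4)*(-12) = √(-3 - 24*¼)*(-12) = √(-3 - 6)*(-12) = √(-9)*(-12) = (3*I)*(-12) = -36*I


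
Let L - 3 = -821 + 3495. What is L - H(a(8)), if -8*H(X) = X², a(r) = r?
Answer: 2685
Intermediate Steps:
H(X) = -X²/8
L = 2677 (L = 3 + (-821 + 3495) = 3 + 2674 = 2677)
L - H(a(8)) = 2677 - (-1)*8²/8 = 2677 - (-1)*64/8 = 2677 - 1*(-8) = 2677 + 8 = 2685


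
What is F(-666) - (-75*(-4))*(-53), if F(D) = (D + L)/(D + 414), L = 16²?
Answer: 2003605/126 ≈ 15902.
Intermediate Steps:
L = 256
F(D) = (256 + D)/(414 + D) (F(D) = (D + 256)/(D + 414) = (256 + D)/(414 + D))
F(-666) - (-75*(-4))*(-53) = (256 - 666)/(414 - 666) - (-75*(-4))*(-53) = -410/(-252) - 300*(-53) = -1/252*(-410) - 1*(-15900) = 205/126 + 15900 = 2003605/126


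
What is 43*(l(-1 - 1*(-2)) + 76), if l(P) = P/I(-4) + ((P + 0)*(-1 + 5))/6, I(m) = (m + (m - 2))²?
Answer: 989129/300 ≈ 3297.1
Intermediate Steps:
I(m) = (-2 + 2*m)² (I(m) = (m + (-2 + m))² = (-2 + 2*m)²)
l(P) = 203*P/300 (l(P) = P/((4*(-1 - 4)²)) + ((P + 0)*(-1 + 5))/6 = P/((4*(-5)²)) + (P*4)*(⅙) = P/((4*25)) + (4*P)*(⅙) = P/100 + 2*P/3 = 203*P/300)
43*(l(-1 - 1*(-2)) + 76) = 43*(203*(-1 - 1*(-2))/300 + 76) = 43*(203*(-1 + 2)/300 + 76) = 43*((203/300)*1 + 76) = 43*(203/300 + 76) = 43*(23003/300) = 989129/300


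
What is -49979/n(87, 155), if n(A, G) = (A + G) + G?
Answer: -49979/397 ≈ -125.89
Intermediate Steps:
n(A, G) = A + 2*G
-49979/n(87, 155) = -49979/(87 + 2*155) = -49979/(87 + 310) = -49979/397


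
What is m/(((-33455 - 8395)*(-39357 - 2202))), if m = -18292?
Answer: -9146/869622075 ≈ -1.0517e-5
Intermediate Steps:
m/(((-33455 - 8395)*(-39357 - 2202))) = -18292*1/((-39357 - 2202)*(-33455 - 8395)) = -18292/((-41850*(-41559))) = -18292/1739244150 = -18292*1/1739244150 = -9146/869622075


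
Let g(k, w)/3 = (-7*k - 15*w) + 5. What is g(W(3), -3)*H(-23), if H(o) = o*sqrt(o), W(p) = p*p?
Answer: 897*I*sqrt(23) ≈ 4301.9*I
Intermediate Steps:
W(p) = p**2
H(o) = o**(3/2)
g(k, w) = 15 - 45*w - 21*k (g(k, w) = 3*((-7*k - 15*w) + 5) = 3*((-15*w - 7*k) + 5) = 3*(5 - 15*w - 7*k) = 15 - 45*w - 21*k)
g(W(3), -3)*H(-23) = (15 - 45*(-3) - 21*3**2)*(-23)**(3/2) = (15 + 135 - 21*9)*(-23*I*sqrt(23)) = (15 + 135 - 189)*(-23*I*sqrt(23)) = -(-897)*I*sqrt(23) = 897*I*sqrt(23)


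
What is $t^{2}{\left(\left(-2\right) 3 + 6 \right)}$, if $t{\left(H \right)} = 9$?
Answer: $81$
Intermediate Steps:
$t^{2}{\left(\left(-2\right) 3 + 6 \right)} = 9^{2} = 81$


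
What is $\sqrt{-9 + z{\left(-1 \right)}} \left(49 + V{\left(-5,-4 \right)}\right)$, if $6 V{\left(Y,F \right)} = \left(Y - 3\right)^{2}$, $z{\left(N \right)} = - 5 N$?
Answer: $\frac{358 i}{3} \approx 119.33 i$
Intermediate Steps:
$V{\left(Y,F \right)} = \frac{\left(-3 + Y\right)^{2}}{6}$ ($V{\left(Y,F \right)} = \frac{\left(Y - 3\right)^{2}}{6} = \frac{\left(-3 + Y\right)^{2}}{6}$)
$\sqrt{-9 + z{\left(-1 \right)}} \left(49 + V{\left(-5,-4 \right)}\right) = \sqrt{-9 - -5} \left(49 + \frac{\left(-3 - 5\right)^{2}}{6}\right) = \sqrt{-9 + 5} \left(49 + \frac{\left(-8\right)^{2}}{6}\right) = \sqrt{-4} \left(49 + \frac{1}{6} \cdot 64\right) = 2 i \left(49 + \frac{32}{3}\right) = 2 i \frac{179}{3} = \frac{358 i}{3}$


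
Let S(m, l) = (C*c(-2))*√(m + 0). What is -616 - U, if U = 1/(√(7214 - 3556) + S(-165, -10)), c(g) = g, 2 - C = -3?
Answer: (-1 - 616*√3658 + 6160*I*√165)/(√3658 - 10*I*√165) ≈ -616.0 - 0.0063723*I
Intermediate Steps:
C = 5 (C = 2 - 1*(-3) = 2 + 3 = 5)
S(m, l) = -10*√m (S(m, l) = (5*(-2))*√(m + 0) = -10*√m)
U = 1/(√3658 - 10*I*√165) (U = 1/(√(7214 - 3556) - 10*I*√165) = 1/(√3658 - 10*I*√165) ≈ 0.0030004 + 0.0063723*I)
-616 - U = -616 - 1/(√3658 - 10*I*√165)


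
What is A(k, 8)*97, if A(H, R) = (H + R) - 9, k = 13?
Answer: 1164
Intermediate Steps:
A(H, R) = -9 + H + R
A(k, 8)*97 = (-9 + 13 + 8)*97 = 12*97 = 1164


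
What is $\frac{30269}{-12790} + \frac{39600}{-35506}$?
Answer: $- \frac{790607557}{227060870} \approx -3.4819$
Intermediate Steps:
$\frac{30269}{-12790} + \frac{39600}{-35506} = 30269 \left(- \frac{1}{12790}\right) + 39600 \left(- \frac{1}{35506}\right) = - \frac{30269}{12790} - \frac{19800}{17753} = - \frac{790607557}{227060870}$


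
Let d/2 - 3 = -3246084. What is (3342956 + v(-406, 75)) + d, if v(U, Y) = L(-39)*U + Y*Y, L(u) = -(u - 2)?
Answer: -3160227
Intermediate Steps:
d = -6492162 (d = 6 + 2*(-3246084) = 6 - 6492168 = -6492162)
L(u) = 2 - u (L(u) = -(-2 + u) = 2 - u)
v(U, Y) = Y² + 41*U (v(U, Y) = (2 - 1*(-39))*U + Y*Y = (2 + 39)*U + Y² = 41*U + Y² = Y² + 41*U)
(3342956 + v(-406, 75)) + d = (3342956 + (75² + 41*(-406))) - 6492162 = (3342956 + (5625 - 16646)) - 6492162 = (3342956 - 11021) - 6492162 = 3331935 - 6492162 = -3160227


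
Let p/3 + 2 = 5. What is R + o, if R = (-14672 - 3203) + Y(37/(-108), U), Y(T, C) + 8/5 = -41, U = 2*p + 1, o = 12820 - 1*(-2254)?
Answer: -14218/5 ≈ -2843.6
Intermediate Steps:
p = 9 (p = -6 + 3*5 = -6 + 15 = 9)
o = 15074 (o = 12820 + 2254 = 15074)
U = 19 (U = 2*9 + 1 = 18 + 1 = 19)
Y(T, C) = -213/5 (Y(T, C) = -8/5 - 41 = -213/5)
R = -89588/5 (R = (-14672 - 3203) - 213/5 = -17875 - 213/5 = -89588/5 ≈ -17918.)
R + o = -89588/5 + 15074 = -14218/5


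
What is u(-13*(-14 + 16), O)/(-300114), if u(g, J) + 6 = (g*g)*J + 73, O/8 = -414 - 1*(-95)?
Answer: 1725085/300114 ≈ 5.7481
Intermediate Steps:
O = -2552 (O = 8*(-414 - 1*(-95)) = 8*(-414 + 95) = 8*(-319) = -2552)
u(g, J) = 67 + J*g**2 (u(g, J) = -6 + ((g*g)*J + 73) = -6 + (g**2*J + 73) = -6 + (J*g**2 + 73) = -6 + (73 + J*g**2) = 67 + J*g**2)
u(-13*(-14 + 16), O)/(-300114) = (67 - 2552*169*(-14 + 16)**2)/(-300114) = (67 - 2552*(-13*2)**2)*(-1/300114) = (67 - 2552*(-26)**2)*(-1/300114) = (67 - 2552*676)*(-1/300114) = (67 - 1725152)*(-1/300114) = -1725085*(-1/300114) = 1725085/300114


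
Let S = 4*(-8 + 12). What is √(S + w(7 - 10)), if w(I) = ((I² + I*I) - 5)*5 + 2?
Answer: √83 ≈ 9.1104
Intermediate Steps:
S = 16 (S = 4*4 = 16)
w(I) = -23 + 10*I² (w(I) = ((I² + I²) - 5)*5 + 2 = (2*I² - 5)*5 + 2 = (-5 + 2*I²)*5 + 2 = (-25 + 10*I²) + 2 = -23 + 10*I²)
√(S + w(7 - 10)) = √(16 + (-23 + 10*(7 - 10)²)) = √(16 + (-23 + 10*(-3)²)) = √(16 + (-23 + 10*9)) = √(16 + (-23 + 90)) = √(16 + 67) = √83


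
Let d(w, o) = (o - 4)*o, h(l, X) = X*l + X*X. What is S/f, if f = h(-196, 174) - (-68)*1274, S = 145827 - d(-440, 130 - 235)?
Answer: 67191/41402 ≈ 1.6229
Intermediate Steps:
h(l, X) = X**2 + X*l (h(l, X) = X*l + X**2 = X**2 + X*l)
d(w, o) = o*(-4 + o) (d(w, o) = (-4 + o)*o = o*(-4 + o))
S = 134382 (S = 145827 - (130 - 235)*(-4 + (130 - 235)) = 145827 - (-105)*(-4 - 105) = 145827 - (-105)*(-109) = 145827 - 1*11445 = 145827 - 11445 = 134382)
f = 82804 (f = 174*(174 - 196) - (-68)*1274 = 174*(-22) - 1*(-86632) = -3828 + 86632 = 82804)
S/f = 134382/82804 = 134382*(1/82804) = 67191/41402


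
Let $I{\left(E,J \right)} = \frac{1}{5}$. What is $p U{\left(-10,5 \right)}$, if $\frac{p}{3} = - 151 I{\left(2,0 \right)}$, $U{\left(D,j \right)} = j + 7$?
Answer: $- \frac{5436}{5} \approx -1087.2$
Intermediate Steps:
$I{\left(E,J \right)} = \frac{1}{5}$
$U{\left(D,j \right)} = 7 + j$
$p = - \frac{453}{5}$ ($p = 3 \left(\left(-151\right) \frac{1}{5}\right) = 3 \left(- \frac{151}{5}\right) = - \frac{453}{5} \approx -90.6$)
$p U{\left(-10,5 \right)} = - \frac{453 \left(7 + 5\right)}{5} = \left(- \frac{453}{5}\right) 12 = - \frac{5436}{5}$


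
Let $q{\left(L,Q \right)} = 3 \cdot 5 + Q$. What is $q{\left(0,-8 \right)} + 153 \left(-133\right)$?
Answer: $-20342$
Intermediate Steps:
$q{\left(L,Q \right)} = 15 + Q$
$q{\left(0,-8 \right)} + 153 \left(-133\right) = \left(15 - 8\right) + 153 \left(-133\right) = 7 - 20349 = -20342$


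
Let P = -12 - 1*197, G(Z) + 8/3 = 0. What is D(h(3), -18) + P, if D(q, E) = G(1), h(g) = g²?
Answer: -635/3 ≈ -211.67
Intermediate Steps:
G(Z) = -8/3 (G(Z) = -8/3 + 0 = -8/3)
D(q, E) = -8/3
P = -209 (P = -12 - 197 = -209)
D(h(3), -18) + P = -8/3 - 209 = -635/3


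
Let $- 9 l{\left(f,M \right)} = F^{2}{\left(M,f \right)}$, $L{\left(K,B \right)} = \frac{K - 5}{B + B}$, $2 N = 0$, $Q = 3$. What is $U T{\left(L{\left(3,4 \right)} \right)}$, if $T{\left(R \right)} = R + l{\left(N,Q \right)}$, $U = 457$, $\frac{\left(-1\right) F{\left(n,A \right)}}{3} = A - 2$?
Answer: $- \frac{7769}{4} \approx -1942.3$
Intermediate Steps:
$N = 0$ ($N = \frac{1}{2} \cdot 0 = 0$)
$F{\left(n,A \right)} = 6 - 3 A$ ($F{\left(n,A \right)} = - 3 \left(A - 2\right) = - 3 \left(-2 + A\right) = 6 - 3 A$)
$L{\left(K,B \right)} = \frac{-5 + K}{2 B}$
$l{\left(f,M \right)} = - \frac{\left(6 - 3 f\right)^{2}}{9}$
$T{\left(R \right)} = -4 + R$ ($T{\left(R \right)} = R - \left(-2 + 0\right)^{2} = R - \left(-2\right)^{2} = R - 4 = -4 + R$)
$U T{\left(L{\left(3,4 \right)} \right)} = 457 \left(-4 + \frac{-5 + 3}{2 \cdot 4}\right) = 457 \left(-4 + \frac{1}{2} \cdot \frac{1}{4} \left(-2\right)\right) = 457 \left(-4 - \frac{1}{4}\right) = 457 \left(- \frac{17}{4}\right) = - \frac{7769}{4}$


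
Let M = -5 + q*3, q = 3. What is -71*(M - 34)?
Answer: 2130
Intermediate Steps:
M = 4 (M = -5 + 3*3 = -5 + 9 = 4)
-71*(M - 34) = -71*(4 - 34) = -71*(-30) = 2130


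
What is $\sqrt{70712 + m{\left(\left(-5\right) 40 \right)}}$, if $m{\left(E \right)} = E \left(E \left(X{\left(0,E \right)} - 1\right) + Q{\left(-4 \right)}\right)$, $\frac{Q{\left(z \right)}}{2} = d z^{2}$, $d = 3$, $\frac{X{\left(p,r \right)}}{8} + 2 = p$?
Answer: $6 i \sqrt{17458} \approx 792.77 i$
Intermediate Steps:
$X{\left(p,r \right)} = -16 + 8 p$
$Q{\left(z \right)} = 6 z^{2}$ ($Q{\left(z \right)} = 2 \cdot 3 z^{2} = 6 z^{2}$)
$m{\left(E \right)} = E \left(96 - 17 E\right)$ ($m{\left(E \right)} = E \left(E \left(\left(-16 + 8 \cdot 0\right) - 1\right) + 6 \left(-4\right)^{2}\right) = E \left(E \left(\left(-16 + 0\right) - 1\right) + 6 \cdot 16\right) = E \left(E \left(-16 - 1\right) + 96\right) = E \left(E \left(-17\right) + 96\right) = E \left(- 17 E + 96\right) = E \left(96 - 17 E\right)$)
$\sqrt{70712 + m{\left(\left(-5\right) 40 \right)}} = \sqrt{70712 + \left(-5\right) 40 \left(96 - 17 \left(\left(-5\right) 40\right)\right)} = \sqrt{70712 - 200 \left(96 - -3400\right)} = \sqrt{70712 - 200 \left(96 + 3400\right)} = \sqrt{70712 - 699200} = \sqrt{-628488} = 6 i \sqrt{17458}$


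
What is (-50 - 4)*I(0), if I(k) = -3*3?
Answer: 486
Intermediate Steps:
I(k) = -9
(-50 - 4)*I(0) = (-50 - 4)*(-9) = -54*(-9) = 486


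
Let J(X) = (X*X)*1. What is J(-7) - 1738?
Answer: -1689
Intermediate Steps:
J(X) = X² (J(X) = X²*1 = X²)
J(-7) - 1738 = (-7)² - 1738 = 49 - 1738 = -1689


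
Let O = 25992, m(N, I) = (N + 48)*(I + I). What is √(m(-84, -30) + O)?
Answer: 6*√782 ≈ 167.79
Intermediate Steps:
m(N, I) = 2*I*(48 + N) (m(N, I) = (48 + N)*(2*I) = 2*I*(48 + N))
√(m(-84, -30) + O) = √(2*(-30)*(48 - 84) + 25992) = √(2*(-30)*(-36) + 25992) = √(2160 + 25992) = √28152 = 6*√782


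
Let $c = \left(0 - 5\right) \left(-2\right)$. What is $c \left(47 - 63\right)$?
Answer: $-160$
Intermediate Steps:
$c = 10$ ($c = \left(-5\right) \left(-2\right) = 10$)
$c \left(47 - 63\right) = 10 \left(47 - 63\right) = 10 \left(-16\right) = -160$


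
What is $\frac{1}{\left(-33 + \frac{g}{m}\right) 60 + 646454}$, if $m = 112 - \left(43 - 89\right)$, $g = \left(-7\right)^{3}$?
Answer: $\frac{79}{50903156} \approx 1.552 \cdot 10^{-6}$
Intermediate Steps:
$g = -343$
$m = 158$ ($m = 112 - -46 = 112 + 46 = 158$)
$\frac{1}{\left(-33 + \frac{g}{m}\right) 60 + 646454} = \frac{1}{\left(-33 - \frac{343}{158}\right) 60 + 646454} = \frac{1}{\left(- \frac{5557}{158}\right) 60 + 646454} = \frac{1}{- \frac{166710}{79} + 646454} = \frac{1}{\frac{50903156}{79}} = \frac{79}{50903156}$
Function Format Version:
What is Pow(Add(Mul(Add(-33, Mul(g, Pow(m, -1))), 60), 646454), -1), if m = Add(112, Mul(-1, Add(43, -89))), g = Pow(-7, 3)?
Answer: Rational(79, 50903156) ≈ 1.5520e-6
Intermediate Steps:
g = -343
m = 158 (m = Add(112, Mul(-1, -46)) = Add(112, 46) = 158)
Pow(Add(Mul(Add(-33, Mul(g, Pow(m, -1))), 60), 646454), -1) = Pow(Add(Mul(Add(-33, Mul(-343, Pow(158, -1))), 60), 646454), -1) = Pow(Add(Mul(Add(-33, Mul(-343, Rational(1, 158))), 60), 646454), -1) = Pow(Add(Mul(Add(-33, Rational(-343, 158)), 60), 646454), -1) = Pow(Add(Mul(Rational(-5557, 158), 60), 646454), -1) = Pow(Add(Rational(-166710, 79), 646454), -1) = Pow(Rational(50903156, 79), -1) = Rational(79, 50903156)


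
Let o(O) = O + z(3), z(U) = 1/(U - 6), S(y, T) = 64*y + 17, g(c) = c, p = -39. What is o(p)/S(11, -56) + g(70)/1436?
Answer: -9019/1553034 ≈ -0.0058073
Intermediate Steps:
S(y, T) = 17 + 64*y
z(U) = 1/(-6 + U)
o(O) = -⅓ + O (o(O) = O + 1/(-6 + 3) = O + 1/(-3) = O - ⅓ = -⅓ + O)
o(p)/S(11, -56) + g(70)/1436 = (-⅓ - 39)/(17 + 64*11) + 70/1436 = -118/(3*(17 + 704)) + 70*(1/1436) = -118/3/721 + 35/718 = -118/3*1/721 + 35/718 = -118/2163 + 35/718 = -9019/1553034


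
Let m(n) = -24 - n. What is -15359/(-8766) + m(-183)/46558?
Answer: 179119529/102031857 ≈ 1.7555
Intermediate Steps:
-15359/(-8766) + m(-183)/46558 = -15359/(-8766) + (-24 - 1*(-183))/46558 = -15359*(-1/8766) + (-24 + 183)*(1/46558) = 15359/8766 + 159*(1/46558) = 15359/8766 + 159/46558 = 179119529/102031857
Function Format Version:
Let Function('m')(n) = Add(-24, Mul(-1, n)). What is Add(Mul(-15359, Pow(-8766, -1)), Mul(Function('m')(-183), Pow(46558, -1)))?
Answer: Rational(179119529, 102031857) ≈ 1.7555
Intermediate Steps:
Add(Mul(-15359, Pow(-8766, -1)), Mul(Function('m')(-183), Pow(46558, -1))) = Add(Mul(-15359, Pow(-8766, -1)), Mul(Add(-24, Mul(-1, -183)), Pow(46558, -1))) = Add(Mul(-15359, Rational(-1, 8766)), Mul(Add(-24, 183), Rational(1, 46558))) = Add(Rational(15359, 8766), Mul(159, Rational(1, 46558))) = Add(Rational(15359, 8766), Rational(159, 46558)) = Rational(179119529, 102031857)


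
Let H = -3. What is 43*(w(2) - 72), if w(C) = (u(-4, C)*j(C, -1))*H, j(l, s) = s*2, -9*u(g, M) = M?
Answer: -9460/3 ≈ -3153.3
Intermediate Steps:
u(g, M) = -M/9
j(l, s) = 2*s
w(C) = -2*C/3 (w(C) = ((-C/9)*(2*(-1)))*(-3) = (-C/9*(-2))*(-3) = (2*C/9)*(-3) = -2*C/3)
43*(w(2) - 72) = 43*(-⅔*2 - 72) = 43*(-4/3 - 72) = 43*(-220/3) = -9460/3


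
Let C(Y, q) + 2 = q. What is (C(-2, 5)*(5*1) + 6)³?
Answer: 9261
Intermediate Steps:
C(Y, q) = -2 + q
(C(-2, 5)*(5*1) + 6)³ = ((-2 + 5)*(5*1) + 6)³ = (3*5 + 6)³ = (15 + 6)³ = 21³ = 9261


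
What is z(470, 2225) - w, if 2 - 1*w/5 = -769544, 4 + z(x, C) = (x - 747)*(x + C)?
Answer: -4594249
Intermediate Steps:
z(x, C) = -4 + (-747 + x)*(C + x) (z(x, C) = -4 + (x - 747)*(x + C) = -4 + (-747 + x)*(C + x))
w = 3847730 (w = 10 - 5*(-769544) = 10 + 3847720 = 3847730)
z(470, 2225) - w = (-4 + 470² - 747*2225 - 747*470 + 2225*470) - 1*3847730 = (-4 + 220900 - 1662075 - 351090 + 1045750) - 3847730 = -746519 - 3847730 = -4594249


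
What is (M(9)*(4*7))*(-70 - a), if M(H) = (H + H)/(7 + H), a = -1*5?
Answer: -4095/2 ≈ -2047.5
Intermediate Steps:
a = -5
M(H) = 2*H/(7 + H) (M(H) = (2*H)/(7 + H) = 2*H/(7 + H))
(M(9)*(4*7))*(-70 - a) = ((2*9/(7 + 9))*(4*7))*(-70 - 1*(-5)) = ((2*9/16)*28)*(-70 + 5) = ((2*9*(1/16))*28)*(-65) = ((9/8)*28)*(-65) = (63/2)*(-65) = -4095/2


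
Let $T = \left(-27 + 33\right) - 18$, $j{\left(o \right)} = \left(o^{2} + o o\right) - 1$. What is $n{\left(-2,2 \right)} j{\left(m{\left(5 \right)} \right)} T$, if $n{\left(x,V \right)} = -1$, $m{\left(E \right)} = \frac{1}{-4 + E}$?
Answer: $12$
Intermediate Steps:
$j{\left(o \right)} = -1 + 2 o^{2}$ ($j{\left(o \right)} = \left(o^{2} + o^{2}\right) - 1 = 2 o^{2} - 1 = -1 + 2 o^{2}$)
$T = -12$ ($T = 6 - 18 = -12$)
$n{\left(-2,2 \right)} j{\left(m{\left(5 \right)} \right)} T = - (-1 + 2 \left(\frac{1}{-4 + 5}\right)^{2}) \left(-12\right) = - (-1 + 2 \left(1^{-1}\right)^{2}) \left(-12\right) = - (-1 + 2 \cdot 1^{2}) \left(-12\right) = - (-1 + 2 \cdot 1) \left(-12\right) = - (-1 + 2) \left(-12\right) = \left(-1\right) 1 \left(-12\right) = \left(-1\right) \left(-12\right) = 12$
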